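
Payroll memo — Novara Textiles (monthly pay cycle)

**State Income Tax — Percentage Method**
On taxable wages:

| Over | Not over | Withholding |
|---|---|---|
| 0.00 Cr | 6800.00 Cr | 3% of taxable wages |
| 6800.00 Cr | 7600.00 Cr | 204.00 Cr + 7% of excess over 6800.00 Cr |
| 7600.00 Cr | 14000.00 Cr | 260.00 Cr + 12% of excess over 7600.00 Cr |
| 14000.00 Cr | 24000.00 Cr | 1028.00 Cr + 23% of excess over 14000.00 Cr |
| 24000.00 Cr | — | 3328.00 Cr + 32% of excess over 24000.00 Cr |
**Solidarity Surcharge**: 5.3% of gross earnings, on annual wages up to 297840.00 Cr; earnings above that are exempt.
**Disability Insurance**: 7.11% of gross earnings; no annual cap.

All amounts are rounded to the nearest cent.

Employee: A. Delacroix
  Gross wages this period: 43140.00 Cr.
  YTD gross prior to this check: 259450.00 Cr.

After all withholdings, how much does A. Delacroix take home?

28585.28 Cr

State Income Tax: taxable = 43140.00 Cr
  3328.00 Cr + 32% × (43140.00 Cr − 24000.00 Cr) = 3328.00 Cr + 32% × 19140.00 Cr = 9452.80 Cr
Solidarity Surcharge: cap 297840.00 Cr − YTD 259450.00 Cr = 38390.00 Cr subject; 5.3% × 38390.00 Cr = 2034.67 Cr
Disability Insurance: 7.11% × 43140.00 Cr = 3067.25 Cr
Total withheld: 9452.80 Cr + 2034.67 Cr + 3067.25 Cr = 14554.72 Cr
Net pay: 43140.00 Cr − 14554.72 Cr = 28585.28 Cr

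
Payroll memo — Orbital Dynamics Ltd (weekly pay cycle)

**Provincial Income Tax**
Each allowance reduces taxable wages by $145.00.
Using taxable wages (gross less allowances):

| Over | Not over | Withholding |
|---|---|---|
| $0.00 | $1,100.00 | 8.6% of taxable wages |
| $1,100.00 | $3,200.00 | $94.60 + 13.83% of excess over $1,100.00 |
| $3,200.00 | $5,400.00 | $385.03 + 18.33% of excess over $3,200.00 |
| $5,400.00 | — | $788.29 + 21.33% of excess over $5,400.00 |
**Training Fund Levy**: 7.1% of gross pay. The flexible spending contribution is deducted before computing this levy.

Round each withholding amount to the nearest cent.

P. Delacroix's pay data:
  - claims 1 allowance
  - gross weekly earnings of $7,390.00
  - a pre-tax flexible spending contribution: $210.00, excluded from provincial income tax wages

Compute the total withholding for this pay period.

$1,646.82

Provincial Income Tax: taxable = $7,390.00 − $210.00 − 1×$145.00 = $7,035.00
  $788.29 + 21.33% × ($7,035.00 − $5,400.00) = $788.29 + 21.33% × $1,635.00 = $1,137.04
Training Fund Levy: 7.1% × $7,180.00 = $509.78
Total: $1,137.04 + $509.78 = $1,646.82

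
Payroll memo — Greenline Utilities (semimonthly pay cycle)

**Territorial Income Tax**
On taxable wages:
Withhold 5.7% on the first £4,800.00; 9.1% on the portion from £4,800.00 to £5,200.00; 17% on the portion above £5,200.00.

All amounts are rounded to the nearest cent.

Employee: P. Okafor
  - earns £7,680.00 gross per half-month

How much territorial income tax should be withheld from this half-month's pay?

Territorial Income Tax: taxable = £7,680.00
  £310.00 + 17% × (£7,680.00 − £5,200.00) = £310.00 + 17% × £2,480.00 = £731.60

£731.60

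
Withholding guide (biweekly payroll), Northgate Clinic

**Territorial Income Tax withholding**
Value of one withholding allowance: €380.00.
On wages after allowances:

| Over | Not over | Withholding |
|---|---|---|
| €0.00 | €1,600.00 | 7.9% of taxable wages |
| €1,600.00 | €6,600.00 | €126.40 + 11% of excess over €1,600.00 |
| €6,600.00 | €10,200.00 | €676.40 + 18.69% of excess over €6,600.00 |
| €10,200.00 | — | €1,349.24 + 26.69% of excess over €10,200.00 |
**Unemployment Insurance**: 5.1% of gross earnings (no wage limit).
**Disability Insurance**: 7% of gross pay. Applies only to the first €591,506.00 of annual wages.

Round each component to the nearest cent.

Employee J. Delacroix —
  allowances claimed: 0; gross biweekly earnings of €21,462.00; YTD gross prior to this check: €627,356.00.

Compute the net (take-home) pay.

€16,012.37

Territorial Income Tax: taxable = €21,462.00
  €1,349.24 + 26.69% × (€21,462.00 − €10,200.00) = €1,349.24 + 26.69% × €11,262.00 = €4,355.07
Unemployment Insurance: 5.1% × €21,462.00 = €1,094.56
Disability Insurance: YTD €627,356.00 ≥ cap €591,506.00 → €0.00
Total withheld: €4,355.07 + €1,094.56 + €0.00 = €5,449.63
Net pay: €21,462.00 − €5,449.63 = €16,012.37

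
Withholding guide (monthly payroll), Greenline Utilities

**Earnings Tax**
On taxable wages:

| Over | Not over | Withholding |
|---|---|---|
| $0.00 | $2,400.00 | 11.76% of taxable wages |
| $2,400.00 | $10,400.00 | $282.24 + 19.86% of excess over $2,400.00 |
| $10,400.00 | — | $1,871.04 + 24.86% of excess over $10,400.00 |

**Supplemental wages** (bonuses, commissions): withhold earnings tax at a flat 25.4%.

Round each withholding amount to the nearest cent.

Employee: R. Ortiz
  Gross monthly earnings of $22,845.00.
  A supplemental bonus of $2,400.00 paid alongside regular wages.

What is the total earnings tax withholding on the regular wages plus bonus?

Earnings Tax: taxable = $22,845.00
  $1,871.04 + 24.86% × ($22,845.00 − $10,400.00) = $1,871.04 + 24.86% × $12,445.00 = $4,964.87
Supplemental (25.4% flat on bonus): 25.4% × $2,400.00 = $609.60
Total earnings tax: $4,964.87 + $609.60 = $5,574.47

$5,574.47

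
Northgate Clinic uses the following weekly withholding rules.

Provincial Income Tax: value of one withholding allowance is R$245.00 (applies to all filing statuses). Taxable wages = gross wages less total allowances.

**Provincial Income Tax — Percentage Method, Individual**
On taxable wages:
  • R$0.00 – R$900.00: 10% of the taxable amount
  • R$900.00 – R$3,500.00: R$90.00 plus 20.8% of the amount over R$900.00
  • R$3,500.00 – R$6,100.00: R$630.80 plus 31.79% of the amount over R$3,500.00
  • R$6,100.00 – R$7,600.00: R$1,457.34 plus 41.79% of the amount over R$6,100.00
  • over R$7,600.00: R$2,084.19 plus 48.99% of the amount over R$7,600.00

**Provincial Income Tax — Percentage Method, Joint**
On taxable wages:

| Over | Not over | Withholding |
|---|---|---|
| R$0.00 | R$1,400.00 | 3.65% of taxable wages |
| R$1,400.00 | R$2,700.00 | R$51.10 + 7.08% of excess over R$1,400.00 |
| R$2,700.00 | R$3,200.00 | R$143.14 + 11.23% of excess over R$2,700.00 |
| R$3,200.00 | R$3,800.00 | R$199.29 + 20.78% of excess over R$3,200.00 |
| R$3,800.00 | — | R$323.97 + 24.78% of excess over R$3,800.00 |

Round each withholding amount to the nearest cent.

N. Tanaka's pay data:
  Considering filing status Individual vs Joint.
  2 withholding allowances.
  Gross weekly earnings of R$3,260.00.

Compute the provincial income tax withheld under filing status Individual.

R$478.96

Provincial Income Tax (Individual): taxable = R$3,260.00 − 2×R$245.00 = R$2,770.00
  R$90.00 + 20.8% × (R$2,770.00 − R$900.00) = R$90.00 + 20.8% × R$1,870.00 = R$478.96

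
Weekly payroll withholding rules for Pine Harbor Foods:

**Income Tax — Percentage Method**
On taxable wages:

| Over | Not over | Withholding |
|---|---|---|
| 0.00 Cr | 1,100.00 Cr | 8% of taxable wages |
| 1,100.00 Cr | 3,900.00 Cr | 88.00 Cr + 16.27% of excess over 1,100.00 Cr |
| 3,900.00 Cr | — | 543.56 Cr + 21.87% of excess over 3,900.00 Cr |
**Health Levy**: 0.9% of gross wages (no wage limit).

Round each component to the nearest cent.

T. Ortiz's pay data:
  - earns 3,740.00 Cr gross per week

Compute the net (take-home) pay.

Income Tax: taxable = 3,740.00 Cr
  88.00 Cr + 16.27% × (3,740.00 Cr − 1,100.00 Cr) = 88.00 Cr + 16.27% × 2,640.00 Cr = 517.53 Cr
Health Levy: 0.9% × 3,740.00 Cr = 33.66 Cr
Total withheld: 517.53 Cr + 33.66 Cr = 551.19 Cr
Net pay: 3,740.00 Cr − 551.19 Cr = 3,188.81 Cr

3,188.81 Cr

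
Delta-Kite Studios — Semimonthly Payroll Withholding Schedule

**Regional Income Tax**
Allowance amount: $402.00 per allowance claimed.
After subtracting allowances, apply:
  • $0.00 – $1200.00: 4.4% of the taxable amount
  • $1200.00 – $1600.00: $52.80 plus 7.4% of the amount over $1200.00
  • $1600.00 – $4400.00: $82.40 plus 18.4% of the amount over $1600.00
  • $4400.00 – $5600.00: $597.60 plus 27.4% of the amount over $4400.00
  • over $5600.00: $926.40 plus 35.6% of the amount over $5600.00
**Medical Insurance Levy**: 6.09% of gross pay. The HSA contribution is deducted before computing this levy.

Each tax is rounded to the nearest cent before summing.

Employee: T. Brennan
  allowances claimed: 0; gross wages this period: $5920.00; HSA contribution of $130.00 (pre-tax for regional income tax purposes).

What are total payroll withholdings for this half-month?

$1346.65

Regional Income Tax: taxable = $5920.00 − $130.00 = $5790.00
  $926.40 + 35.6% × ($5790.00 − $5600.00) = $926.40 + 35.6% × $190.00 = $994.04
Medical Insurance Levy: 6.09% × $5790.00 = $352.61
Total: $994.04 + $352.61 = $1346.65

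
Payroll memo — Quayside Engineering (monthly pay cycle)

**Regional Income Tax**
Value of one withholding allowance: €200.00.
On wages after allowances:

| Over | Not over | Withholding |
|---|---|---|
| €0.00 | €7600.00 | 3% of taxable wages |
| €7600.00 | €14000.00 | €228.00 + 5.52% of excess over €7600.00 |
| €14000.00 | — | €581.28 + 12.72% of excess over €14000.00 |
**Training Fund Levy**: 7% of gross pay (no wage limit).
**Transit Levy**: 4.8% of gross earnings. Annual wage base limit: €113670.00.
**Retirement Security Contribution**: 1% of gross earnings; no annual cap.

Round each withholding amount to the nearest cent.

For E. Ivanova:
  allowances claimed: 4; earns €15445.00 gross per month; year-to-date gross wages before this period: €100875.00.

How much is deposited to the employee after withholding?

Regional Income Tax: taxable = €15445.00 − 4×€200.00 = €14645.00
  €581.28 + 12.72% × (€14645.00 − €14000.00) = €581.28 + 12.72% × €645.00 = €663.32
Training Fund Levy: 7% × €15445.00 = €1081.15
Transit Levy: cap €113670.00 − YTD €100875.00 = €12795.00 subject; 4.8% × €12795.00 = €614.16
Retirement Security Contribution: 1% × €15445.00 = €154.45
Total withheld: €663.32 + €1081.15 + €614.16 + €154.45 = €2513.08
Net pay: €15445.00 − €2513.08 = €12931.92

€12931.92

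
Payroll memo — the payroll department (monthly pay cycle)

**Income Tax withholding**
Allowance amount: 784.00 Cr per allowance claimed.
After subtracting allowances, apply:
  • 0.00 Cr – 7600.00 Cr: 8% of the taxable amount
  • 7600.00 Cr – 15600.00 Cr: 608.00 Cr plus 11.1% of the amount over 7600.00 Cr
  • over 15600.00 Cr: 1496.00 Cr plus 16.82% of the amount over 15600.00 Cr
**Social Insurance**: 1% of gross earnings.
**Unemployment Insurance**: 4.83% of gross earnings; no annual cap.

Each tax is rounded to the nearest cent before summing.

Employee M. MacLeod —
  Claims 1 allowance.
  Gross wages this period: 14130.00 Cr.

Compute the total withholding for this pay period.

2069.59 Cr

Income Tax: taxable = 14130.00 Cr − 1×784.00 Cr = 13346.00 Cr
  608.00 Cr + 11.1% × (13346.00 Cr − 7600.00 Cr) = 608.00 Cr + 11.1% × 5746.00 Cr = 1245.81 Cr
Social Insurance: 1% × 14130.00 Cr = 141.30 Cr
Unemployment Insurance: 4.83% × 14130.00 Cr = 682.48 Cr
Total: 1245.81 Cr + 141.30 Cr + 682.48 Cr = 2069.59 Cr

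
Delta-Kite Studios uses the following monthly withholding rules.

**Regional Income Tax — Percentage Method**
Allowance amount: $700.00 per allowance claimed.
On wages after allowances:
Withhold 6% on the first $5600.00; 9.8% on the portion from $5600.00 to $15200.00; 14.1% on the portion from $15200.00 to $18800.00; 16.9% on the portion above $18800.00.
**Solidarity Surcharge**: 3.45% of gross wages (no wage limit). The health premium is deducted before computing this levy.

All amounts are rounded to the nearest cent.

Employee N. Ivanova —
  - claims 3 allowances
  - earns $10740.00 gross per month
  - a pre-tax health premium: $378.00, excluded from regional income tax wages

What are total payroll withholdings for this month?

Regional Income Tax: taxable = $10740.00 − $378.00 − 3×$700.00 = $8262.00
  $336.00 + 9.8% × ($8262.00 − $5600.00) = $336.00 + 9.8% × $2662.00 = $596.88
Solidarity Surcharge: 3.45% × $10362.00 = $357.49
Total: $596.88 + $357.49 = $954.37

$954.37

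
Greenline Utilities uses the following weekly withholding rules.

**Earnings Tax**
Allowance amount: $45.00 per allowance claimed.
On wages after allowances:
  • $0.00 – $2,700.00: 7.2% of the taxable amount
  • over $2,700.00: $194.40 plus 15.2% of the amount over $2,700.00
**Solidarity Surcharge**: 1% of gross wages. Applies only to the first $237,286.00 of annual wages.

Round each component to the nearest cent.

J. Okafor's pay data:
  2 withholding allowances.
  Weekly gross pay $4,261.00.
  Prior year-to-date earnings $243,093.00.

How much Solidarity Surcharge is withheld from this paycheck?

Solidarity Surcharge: YTD $243,093.00 ≥ cap $237,286.00 → $0.00

$0.00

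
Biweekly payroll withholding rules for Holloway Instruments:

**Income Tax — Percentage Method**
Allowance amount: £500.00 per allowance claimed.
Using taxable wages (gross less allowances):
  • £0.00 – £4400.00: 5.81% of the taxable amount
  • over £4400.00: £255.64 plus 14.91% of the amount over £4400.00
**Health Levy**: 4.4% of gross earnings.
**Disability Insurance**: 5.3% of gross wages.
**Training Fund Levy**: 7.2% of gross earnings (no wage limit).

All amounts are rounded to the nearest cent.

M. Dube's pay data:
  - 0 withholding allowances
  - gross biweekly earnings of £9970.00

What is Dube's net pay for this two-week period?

Income Tax: taxable = £9970.00
  £255.64 + 14.91% × (£9970.00 − £4400.00) = £255.64 + 14.91% × £5570.00 = £1086.13
Health Levy: 4.4% × £9970.00 = £438.68
Disability Insurance: 5.3% × £9970.00 = £528.41
Training Fund Levy: 7.2% × £9970.00 = £717.84
Total withheld: £1086.13 + £438.68 + £528.41 + £717.84 = £2771.06
Net pay: £9970.00 − £2771.06 = £7198.94

£7198.94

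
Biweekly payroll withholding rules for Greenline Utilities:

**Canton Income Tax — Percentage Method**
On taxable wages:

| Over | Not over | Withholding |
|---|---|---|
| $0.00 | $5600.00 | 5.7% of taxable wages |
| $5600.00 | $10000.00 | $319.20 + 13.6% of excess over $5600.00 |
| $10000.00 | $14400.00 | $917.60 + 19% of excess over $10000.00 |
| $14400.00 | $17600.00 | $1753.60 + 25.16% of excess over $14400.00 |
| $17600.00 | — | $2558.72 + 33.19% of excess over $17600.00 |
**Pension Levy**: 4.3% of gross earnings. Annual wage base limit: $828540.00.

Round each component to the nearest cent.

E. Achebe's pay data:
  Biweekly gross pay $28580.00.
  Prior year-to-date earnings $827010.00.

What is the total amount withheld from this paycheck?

$6268.77

Canton Income Tax: taxable = $28580.00
  $2558.72 + 33.19% × ($28580.00 − $17600.00) = $2558.72 + 33.19% × $10980.00 = $6202.98
Pension Levy: cap $828540.00 − YTD $827010.00 = $1530.00 subject; 4.3% × $1530.00 = $65.79
Total: $6202.98 + $65.79 = $6268.77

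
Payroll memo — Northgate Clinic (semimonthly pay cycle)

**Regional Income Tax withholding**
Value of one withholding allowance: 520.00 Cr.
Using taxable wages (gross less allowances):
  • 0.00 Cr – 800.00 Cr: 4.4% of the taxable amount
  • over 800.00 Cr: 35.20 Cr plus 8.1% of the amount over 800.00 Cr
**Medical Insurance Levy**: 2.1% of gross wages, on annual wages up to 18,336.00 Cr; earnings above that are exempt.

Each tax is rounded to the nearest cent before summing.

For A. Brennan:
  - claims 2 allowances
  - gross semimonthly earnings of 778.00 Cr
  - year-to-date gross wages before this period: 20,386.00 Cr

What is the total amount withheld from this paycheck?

Regional Income Tax: taxable = 778.00 Cr − 2×520.00 Cr = -262.00 Cr
  Taxable ≤ 0 → 0.00 Cr
Medical Insurance Levy: YTD 20,386.00 Cr ≥ cap 18,336.00 Cr → 0.00 Cr
Total: 0.00 Cr + 0.00 Cr = 0.00 Cr

0.00 Cr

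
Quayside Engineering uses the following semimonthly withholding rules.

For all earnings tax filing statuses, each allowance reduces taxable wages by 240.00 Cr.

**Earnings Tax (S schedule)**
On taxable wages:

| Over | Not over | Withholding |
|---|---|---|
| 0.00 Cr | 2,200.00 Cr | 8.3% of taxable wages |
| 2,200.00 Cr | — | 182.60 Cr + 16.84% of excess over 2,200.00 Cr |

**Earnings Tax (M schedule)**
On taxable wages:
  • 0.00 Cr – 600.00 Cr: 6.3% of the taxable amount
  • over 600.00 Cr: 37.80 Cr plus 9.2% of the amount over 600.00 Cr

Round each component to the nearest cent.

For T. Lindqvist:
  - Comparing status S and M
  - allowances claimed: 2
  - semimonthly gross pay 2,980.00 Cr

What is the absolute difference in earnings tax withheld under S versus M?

20.52 Cr

Earnings Tax (S): taxable = 2,980.00 Cr − 2×240.00 Cr = 2,500.00 Cr
  182.60 Cr + 16.84% × (2,500.00 Cr − 2,200.00 Cr) = 182.60 Cr + 16.84% × 300.00 Cr = 233.12 Cr
Earnings Tax (M): taxable = 2,980.00 Cr − 2×240.00 Cr = 2,500.00 Cr
  37.80 Cr + 9.2% × (2,500.00 Cr − 600.00 Cr) = 37.80 Cr + 9.2% × 1,900.00 Cr = 212.60 Cr
Difference: |233.12 Cr − 212.60 Cr| = 20.52 Cr (higher under S)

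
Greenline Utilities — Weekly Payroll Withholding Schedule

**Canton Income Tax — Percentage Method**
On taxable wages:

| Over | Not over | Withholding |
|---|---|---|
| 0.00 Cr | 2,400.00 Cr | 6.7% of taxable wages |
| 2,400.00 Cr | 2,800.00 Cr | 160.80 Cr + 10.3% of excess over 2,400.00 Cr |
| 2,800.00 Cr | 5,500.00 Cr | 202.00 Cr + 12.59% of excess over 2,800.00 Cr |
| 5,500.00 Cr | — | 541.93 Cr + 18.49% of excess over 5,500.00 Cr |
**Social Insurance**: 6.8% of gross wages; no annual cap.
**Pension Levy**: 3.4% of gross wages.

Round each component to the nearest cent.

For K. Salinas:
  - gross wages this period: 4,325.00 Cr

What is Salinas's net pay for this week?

Canton Income Tax: taxable = 4,325.00 Cr
  202.00 Cr + 12.59% × (4,325.00 Cr − 2,800.00 Cr) = 202.00 Cr + 12.59% × 1,525.00 Cr = 394.00 Cr
Social Insurance: 6.8% × 4,325.00 Cr = 294.10 Cr
Pension Levy: 3.4% × 4,325.00 Cr = 147.05 Cr
Total withheld: 394.00 Cr + 294.10 Cr + 147.05 Cr = 835.15 Cr
Net pay: 4,325.00 Cr − 835.15 Cr = 3,489.85 Cr

3,489.85 Cr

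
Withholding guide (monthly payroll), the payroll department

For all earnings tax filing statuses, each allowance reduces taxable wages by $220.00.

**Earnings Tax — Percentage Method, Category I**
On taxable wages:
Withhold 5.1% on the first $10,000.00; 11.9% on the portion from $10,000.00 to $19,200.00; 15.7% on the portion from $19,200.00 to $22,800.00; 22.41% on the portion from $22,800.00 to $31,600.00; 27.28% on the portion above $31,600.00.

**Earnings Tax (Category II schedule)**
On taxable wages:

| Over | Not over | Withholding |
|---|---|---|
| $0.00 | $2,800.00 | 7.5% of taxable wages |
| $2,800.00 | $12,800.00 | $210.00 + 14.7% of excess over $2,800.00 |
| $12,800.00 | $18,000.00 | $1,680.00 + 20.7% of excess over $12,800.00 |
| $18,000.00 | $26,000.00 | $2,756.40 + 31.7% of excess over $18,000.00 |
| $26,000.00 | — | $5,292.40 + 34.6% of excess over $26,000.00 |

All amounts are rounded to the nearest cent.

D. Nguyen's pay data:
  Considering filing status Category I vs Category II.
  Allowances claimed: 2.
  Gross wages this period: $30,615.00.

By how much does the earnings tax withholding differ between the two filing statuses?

$2,914.21

Earnings Tax (Category I): taxable = $30,615.00 − 2×$220.00 = $30,175.00
  $2,170.00 + 22.41% × ($30,175.00 − $22,800.00) = $2,170.00 + 22.41% × $7,375.00 = $3,822.74
Earnings Tax (Category II): taxable = $30,615.00 − 2×$220.00 = $30,175.00
  $5,292.40 + 34.6% × ($30,175.00 − $26,000.00) = $5,292.40 + 34.6% × $4,175.00 = $6,736.95
Difference: |$3,822.74 − $6,736.95| = $2,914.21 (higher under Category II)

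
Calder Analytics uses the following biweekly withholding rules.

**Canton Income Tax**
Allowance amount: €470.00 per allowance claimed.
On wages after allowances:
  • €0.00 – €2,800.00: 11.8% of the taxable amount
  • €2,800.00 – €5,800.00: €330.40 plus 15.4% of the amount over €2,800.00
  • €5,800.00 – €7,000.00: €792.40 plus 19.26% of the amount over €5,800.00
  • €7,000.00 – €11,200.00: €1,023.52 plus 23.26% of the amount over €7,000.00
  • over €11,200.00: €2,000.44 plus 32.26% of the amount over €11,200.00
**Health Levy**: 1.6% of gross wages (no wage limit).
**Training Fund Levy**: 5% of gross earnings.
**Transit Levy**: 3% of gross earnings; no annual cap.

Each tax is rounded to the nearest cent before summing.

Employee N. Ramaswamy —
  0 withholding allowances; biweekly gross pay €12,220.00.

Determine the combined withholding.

Canton Income Tax: taxable = €12,220.00
  €2,000.44 + 32.26% × (€12,220.00 − €11,200.00) = €2,000.44 + 32.26% × €1,020.00 = €2,329.49
Health Levy: 1.6% × €12,220.00 = €195.52
Training Fund Levy: 5% × €12,220.00 = €611.00
Transit Levy: 3% × €12,220.00 = €366.60
Total: €2,329.49 + €195.52 + €611.00 + €366.60 = €3,502.61

€3,502.61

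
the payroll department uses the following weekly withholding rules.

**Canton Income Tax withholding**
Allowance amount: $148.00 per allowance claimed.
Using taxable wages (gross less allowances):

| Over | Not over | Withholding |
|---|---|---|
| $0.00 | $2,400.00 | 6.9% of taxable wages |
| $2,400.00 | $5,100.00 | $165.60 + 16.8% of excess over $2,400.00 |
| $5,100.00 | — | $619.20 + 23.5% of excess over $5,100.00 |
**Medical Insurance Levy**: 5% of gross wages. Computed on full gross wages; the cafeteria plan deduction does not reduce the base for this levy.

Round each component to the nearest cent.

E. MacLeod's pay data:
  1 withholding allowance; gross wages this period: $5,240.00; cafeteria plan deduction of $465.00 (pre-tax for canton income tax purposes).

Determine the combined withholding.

$801.74

Canton Income Tax: taxable = $5,240.00 − $465.00 − 1×$148.00 = $4,627.00
  $165.60 + 16.8% × ($4,627.00 − $2,400.00) = $165.60 + 16.8% × $2,227.00 = $539.74
Medical Insurance Levy: 5% × $5,240.00 = $262.00
Total: $539.74 + $262.00 = $801.74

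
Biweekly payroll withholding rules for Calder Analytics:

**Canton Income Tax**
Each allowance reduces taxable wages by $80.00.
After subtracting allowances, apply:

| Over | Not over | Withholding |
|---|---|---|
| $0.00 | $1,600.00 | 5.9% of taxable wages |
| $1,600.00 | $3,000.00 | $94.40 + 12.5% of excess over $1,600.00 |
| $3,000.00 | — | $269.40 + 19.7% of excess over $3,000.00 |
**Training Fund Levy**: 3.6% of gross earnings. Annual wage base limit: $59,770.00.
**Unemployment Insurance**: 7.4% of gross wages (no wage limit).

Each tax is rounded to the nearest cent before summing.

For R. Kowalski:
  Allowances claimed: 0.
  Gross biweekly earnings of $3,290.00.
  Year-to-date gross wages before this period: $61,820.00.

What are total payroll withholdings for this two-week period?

$569.99

Canton Income Tax: taxable = $3,290.00
  $269.40 + 19.7% × ($3,290.00 − $3,000.00) = $269.40 + 19.7% × $290.00 = $326.53
Training Fund Levy: YTD $61,820.00 ≥ cap $59,770.00 → $0.00
Unemployment Insurance: 7.4% × $3,290.00 = $243.46
Total: $326.53 + $0.00 + $243.46 = $569.99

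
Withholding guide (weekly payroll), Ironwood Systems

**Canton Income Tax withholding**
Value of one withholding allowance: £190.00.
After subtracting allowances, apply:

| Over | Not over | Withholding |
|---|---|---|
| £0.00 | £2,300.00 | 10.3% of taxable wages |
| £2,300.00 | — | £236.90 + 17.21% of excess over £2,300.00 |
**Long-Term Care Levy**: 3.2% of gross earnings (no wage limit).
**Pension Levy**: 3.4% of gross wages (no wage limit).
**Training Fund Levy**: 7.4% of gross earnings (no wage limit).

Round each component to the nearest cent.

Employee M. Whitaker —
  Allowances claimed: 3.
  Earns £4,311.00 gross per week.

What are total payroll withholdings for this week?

£1,088.43

Canton Income Tax: taxable = £4,311.00 − 3×£190.00 = £3,741.00
  £236.90 + 17.21% × (£3,741.00 − £2,300.00) = £236.90 + 17.21% × £1,441.00 = £484.90
Long-Term Care Levy: 3.2% × £4,311.00 = £137.95
Pension Levy: 3.4% × £4,311.00 = £146.57
Training Fund Levy: 7.4% × £4,311.00 = £319.01
Total: £484.90 + £137.95 + £146.57 + £319.01 = £1,088.43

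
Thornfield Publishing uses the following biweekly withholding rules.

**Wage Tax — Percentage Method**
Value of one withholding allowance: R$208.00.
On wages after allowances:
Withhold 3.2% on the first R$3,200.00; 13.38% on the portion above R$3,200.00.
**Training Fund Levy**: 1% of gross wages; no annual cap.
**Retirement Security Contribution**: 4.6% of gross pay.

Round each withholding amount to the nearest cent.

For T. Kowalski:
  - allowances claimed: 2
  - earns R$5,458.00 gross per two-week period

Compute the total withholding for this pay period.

R$654.51

Wage Tax: taxable = R$5,458.00 − 2×R$208.00 = R$5,042.00
  R$102.40 + 13.38% × (R$5,042.00 − R$3,200.00) = R$102.40 + 13.38% × R$1,842.00 = R$348.86
Training Fund Levy: 1% × R$5,458.00 = R$54.58
Retirement Security Contribution: 4.6% × R$5,458.00 = R$251.07
Total: R$348.86 + R$54.58 + R$251.07 = R$654.51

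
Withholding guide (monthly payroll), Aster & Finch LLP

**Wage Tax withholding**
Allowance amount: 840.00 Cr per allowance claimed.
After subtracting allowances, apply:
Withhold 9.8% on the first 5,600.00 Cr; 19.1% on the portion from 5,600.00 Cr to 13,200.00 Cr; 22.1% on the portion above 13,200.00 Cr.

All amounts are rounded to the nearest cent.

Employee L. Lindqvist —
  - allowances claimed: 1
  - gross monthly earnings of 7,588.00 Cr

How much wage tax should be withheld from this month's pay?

Wage Tax: taxable = 7,588.00 Cr − 1×840.00 Cr = 6,748.00 Cr
  548.80 Cr + 19.1% × (6,748.00 Cr − 5,600.00 Cr) = 548.80 Cr + 19.1% × 1,148.00 Cr = 768.07 Cr

768.07 Cr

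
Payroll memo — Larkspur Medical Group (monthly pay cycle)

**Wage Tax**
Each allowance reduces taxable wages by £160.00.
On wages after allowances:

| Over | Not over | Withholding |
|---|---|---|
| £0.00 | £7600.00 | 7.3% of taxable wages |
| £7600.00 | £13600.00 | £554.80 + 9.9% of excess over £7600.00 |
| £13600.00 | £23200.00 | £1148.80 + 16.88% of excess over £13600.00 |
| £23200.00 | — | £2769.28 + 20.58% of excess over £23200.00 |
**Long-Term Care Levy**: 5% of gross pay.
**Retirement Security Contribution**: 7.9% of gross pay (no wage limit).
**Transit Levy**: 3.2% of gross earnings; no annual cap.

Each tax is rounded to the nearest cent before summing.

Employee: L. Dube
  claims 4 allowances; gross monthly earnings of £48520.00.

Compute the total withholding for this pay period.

Wage Tax: taxable = £48520.00 − 4×£160.00 = £47880.00
  £2769.28 + 20.58% × (£47880.00 − £23200.00) = £2769.28 + 20.58% × £24680.00 = £7848.42
Long-Term Care Levy: 5% × £48520.00 = £2426.00
Retirement Security Contribution: 7.9% × £48520.00 = £3833.08
Transit Levy: 3.2% × £48520.00 = £1552.64
Total: £7848.42 + £2426.00 + £3833.08 + £1552.64 = £15660.14

£15660.14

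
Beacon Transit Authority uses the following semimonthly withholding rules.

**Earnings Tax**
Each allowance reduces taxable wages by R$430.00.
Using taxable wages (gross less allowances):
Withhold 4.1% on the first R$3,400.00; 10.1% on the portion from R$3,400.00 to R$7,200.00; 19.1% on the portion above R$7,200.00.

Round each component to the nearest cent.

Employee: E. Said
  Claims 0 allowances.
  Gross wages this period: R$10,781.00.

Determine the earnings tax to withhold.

Earnings Tax: taxable = R$10,781.00
  R$523.20 + 19.1% × (R$10,781.00 − R$7,200.00) = R$523.20 + 19.1% × R$3,581.00 = R$1,207.17

R$1,207.17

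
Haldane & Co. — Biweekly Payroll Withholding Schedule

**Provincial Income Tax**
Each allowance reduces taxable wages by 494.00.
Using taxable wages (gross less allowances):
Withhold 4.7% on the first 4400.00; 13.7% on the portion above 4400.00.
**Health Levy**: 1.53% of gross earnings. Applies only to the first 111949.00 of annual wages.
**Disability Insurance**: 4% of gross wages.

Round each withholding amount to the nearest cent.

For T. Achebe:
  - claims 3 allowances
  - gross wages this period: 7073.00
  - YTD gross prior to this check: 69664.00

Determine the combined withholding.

761.11

Provincial Income Tax: taxable = 7073.00 − 3×494.00 = 5591.00
  206.80 + 13.7% × (5591.00 − 4400.00) = 206.80 + 13.7% × 1191.00 = 369.97
Health Levy: 1.53% × 7073.00 = 108.22
Disability Insurance: 4% × 7073.00 = 282.92
Total: 369.97 + 108.22 + 282.92 = 761.11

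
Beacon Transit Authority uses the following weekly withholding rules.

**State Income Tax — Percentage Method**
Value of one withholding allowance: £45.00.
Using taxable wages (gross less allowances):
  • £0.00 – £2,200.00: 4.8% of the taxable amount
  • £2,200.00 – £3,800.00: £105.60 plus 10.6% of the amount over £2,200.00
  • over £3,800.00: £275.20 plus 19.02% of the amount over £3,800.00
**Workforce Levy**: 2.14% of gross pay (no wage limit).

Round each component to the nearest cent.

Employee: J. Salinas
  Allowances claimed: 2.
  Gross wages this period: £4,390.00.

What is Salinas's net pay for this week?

£3,925.75

State Income Tax: taxable = £4,390.00 − 2×£45.00 = £4,300.00
  £275.20 + 19.02% × (£4,300.00 − £3,800.00) = £275.20 + 19.02% × £500.00 = £370.30
Workforce Levy: 2.14% × £4,390.00 = £93.95
Total withheld: £370.30 + £93.95 = £464.25
Net pay: £4,390.00 − £464.25 = £3,925.75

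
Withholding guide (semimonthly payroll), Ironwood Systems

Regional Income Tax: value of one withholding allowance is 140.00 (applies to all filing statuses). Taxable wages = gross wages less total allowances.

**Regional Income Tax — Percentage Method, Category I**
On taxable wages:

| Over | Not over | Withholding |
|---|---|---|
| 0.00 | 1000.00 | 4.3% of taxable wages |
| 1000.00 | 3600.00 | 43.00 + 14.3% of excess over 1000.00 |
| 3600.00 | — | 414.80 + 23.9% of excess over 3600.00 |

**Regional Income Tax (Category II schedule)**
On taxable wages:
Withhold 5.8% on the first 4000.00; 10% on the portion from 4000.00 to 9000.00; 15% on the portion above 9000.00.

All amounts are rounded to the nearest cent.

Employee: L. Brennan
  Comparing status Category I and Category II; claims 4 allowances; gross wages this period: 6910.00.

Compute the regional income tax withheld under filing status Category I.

1072.05

Regional Income Tax (Category I): taxable = 6910.00 − 4×140.00 = 6350.00
  414.80 + 23.9% × (6350.00 − 3600.00) = 414.80 + 23.9% × 2750.00 = 1072.05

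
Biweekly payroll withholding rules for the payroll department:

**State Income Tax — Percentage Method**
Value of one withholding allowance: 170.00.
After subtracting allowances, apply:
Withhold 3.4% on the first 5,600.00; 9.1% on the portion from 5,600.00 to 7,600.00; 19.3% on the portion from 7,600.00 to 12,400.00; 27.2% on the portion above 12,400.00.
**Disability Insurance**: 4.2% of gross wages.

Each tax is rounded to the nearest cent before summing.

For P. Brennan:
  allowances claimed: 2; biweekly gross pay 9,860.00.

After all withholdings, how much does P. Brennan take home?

State Income Tax: taxable = 9,860.00 − 2×170.00 = 9,520.00
  372.40 + 19.3% × (9,520.00 − 7,600.00) = 372.40 + 19.3% × 1,920.00 = 742.96
Disability Insurance: 4.2% × 9,860.00 = 414.12
Total withheld: 742.96 + 414.12 = 1,157.08
Net pay: 9,860.00 − 1,157.08 = 8,702.92

8,702.92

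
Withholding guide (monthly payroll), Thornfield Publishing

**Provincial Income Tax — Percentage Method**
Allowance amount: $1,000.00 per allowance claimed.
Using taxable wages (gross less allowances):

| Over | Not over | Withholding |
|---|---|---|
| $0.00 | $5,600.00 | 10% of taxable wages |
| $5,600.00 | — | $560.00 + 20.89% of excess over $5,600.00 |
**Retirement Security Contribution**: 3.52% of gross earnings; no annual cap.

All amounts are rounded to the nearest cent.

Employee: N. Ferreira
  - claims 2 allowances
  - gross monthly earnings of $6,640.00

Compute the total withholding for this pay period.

$697.73

Provincial Income Tax: taxable = $6,640.00 − 2×$1,000.00 = $4,640.00
  10% × $4,640.00 = $464.00
Retirement Security Contribution: 3.52% × $6,640.00 = $233.73
Total: $464.00 + $233.73 = $697.73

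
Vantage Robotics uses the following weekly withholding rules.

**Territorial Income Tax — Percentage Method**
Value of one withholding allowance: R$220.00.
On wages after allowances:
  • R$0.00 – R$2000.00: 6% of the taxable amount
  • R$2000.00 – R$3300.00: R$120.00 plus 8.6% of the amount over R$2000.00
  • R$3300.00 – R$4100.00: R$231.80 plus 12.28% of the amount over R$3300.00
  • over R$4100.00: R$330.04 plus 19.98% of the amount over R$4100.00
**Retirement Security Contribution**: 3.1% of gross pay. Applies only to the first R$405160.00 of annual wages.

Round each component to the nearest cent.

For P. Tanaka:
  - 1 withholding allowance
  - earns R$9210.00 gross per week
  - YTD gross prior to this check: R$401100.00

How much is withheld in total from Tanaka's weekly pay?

R$1432.92

Territorial Income Tax: taxable = R$9210.00 − 1×R$220.00 = R$8990.00
  R$330.04 + 19.98% × (R$8990.00 − R$4100.00) = R$330.04 + 19.98% × R$4890.00 = R$1307.06
Retirement Security Contribution: cap R$405160.00 − YTD R$401100.00 = R$4060.00 subject; 3.1% × R$4060.00 = R$125.86
Total: R$1307.06 + R$125.86 = R$1432.92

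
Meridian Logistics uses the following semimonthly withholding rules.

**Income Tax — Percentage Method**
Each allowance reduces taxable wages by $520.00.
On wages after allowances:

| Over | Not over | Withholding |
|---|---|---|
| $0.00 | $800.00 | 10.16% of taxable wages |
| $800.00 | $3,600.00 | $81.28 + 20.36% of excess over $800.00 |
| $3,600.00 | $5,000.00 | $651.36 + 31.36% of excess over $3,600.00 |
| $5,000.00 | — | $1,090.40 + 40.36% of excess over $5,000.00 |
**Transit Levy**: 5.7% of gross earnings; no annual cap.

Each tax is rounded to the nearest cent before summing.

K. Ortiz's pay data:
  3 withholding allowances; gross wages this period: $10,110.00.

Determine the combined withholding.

$3,099.45

Income Tax: taxable = $10,110.00 − 3×$520.00 = $8,550.00
  $1,090.40 + 40.36% × ($8,550.00 − $5,000.00) = $1,090.40 + 40.36% × $3,550.00 = $2,523.18
Transit Levy: 5.7% × $10,110.00 = $576.27
Total: $2,523.18 + $576.27 = $3,099.45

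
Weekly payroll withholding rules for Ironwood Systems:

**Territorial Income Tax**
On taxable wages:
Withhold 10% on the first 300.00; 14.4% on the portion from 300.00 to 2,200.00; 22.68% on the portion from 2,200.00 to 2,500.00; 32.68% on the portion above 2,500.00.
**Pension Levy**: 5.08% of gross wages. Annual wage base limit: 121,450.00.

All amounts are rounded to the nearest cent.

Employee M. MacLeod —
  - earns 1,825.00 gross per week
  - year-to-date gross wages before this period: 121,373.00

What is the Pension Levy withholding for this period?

3.91

Pension Levy: cap 121,450.00 − YTD 121,373.00 = 77.00 subject; 5.08% × 77.00 = 3.91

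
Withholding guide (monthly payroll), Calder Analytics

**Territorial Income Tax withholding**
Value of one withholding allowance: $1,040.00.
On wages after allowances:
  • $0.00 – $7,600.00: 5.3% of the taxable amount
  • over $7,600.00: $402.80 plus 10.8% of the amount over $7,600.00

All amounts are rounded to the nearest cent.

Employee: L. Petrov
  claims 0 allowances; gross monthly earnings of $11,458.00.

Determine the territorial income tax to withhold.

$819.46

Territorial Income Tax: taxable = $11,458.00
  $402.80 + 10.8% × ($11,458.00 − $7,600.00) = $402.80 + 10.8% × $3,858.00 = $819.46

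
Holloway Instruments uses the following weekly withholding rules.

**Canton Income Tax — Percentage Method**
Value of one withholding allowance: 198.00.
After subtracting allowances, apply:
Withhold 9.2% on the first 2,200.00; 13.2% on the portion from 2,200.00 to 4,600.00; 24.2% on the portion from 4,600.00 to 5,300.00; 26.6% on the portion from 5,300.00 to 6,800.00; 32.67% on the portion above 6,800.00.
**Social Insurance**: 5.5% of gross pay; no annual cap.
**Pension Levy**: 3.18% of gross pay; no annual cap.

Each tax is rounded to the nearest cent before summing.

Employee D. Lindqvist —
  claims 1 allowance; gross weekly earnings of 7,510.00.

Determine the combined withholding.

Canton Income Tax: taxable = 7,510.00 − 1×198.00 = 7,312.00
  1,087.60 + 32.67% × (7,312.00 − 6,800.00) = 1,087.60 + 32.67% × 512.00 = 1,254.87
Social Insurance: 5.5% × 7,510.00 = 413.05
Pension Levy: 3.18% × 7,510.00 = 238.82
Total: 1,254.87 + 413.05 + 238.82 = 1,906.74

1,906.74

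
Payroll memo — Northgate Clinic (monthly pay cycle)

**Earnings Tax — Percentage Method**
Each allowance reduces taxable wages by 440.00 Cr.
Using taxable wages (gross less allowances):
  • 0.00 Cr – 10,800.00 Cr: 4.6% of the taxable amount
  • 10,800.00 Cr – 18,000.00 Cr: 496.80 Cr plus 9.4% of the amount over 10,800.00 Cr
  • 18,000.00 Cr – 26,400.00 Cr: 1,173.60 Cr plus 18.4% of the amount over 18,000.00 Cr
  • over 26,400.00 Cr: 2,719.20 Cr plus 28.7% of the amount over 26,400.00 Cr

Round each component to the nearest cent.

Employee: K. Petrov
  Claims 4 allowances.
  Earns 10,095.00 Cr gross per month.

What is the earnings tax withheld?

383.41 Cr

Earnings Tax: taxable = 10,095.00 Cr − 4×440.00 Cr = 8,335.00 Cr
  4.6% × 8,335.00 Cr = 383.41 Cr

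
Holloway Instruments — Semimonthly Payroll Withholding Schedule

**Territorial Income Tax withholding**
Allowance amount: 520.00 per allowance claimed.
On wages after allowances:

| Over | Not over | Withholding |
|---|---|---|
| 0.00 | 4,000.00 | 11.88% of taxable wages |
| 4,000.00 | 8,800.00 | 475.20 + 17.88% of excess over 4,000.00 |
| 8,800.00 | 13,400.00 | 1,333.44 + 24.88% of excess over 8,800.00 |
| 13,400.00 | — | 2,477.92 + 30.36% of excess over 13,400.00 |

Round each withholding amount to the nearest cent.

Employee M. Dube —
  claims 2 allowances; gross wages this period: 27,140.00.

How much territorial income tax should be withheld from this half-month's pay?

Territorial Income Tax: taxable = 27,140.00 − 2×520.00 = 26,100.00
  2,477.92 + 30.36% × (26,100.00 − 13,400.00) = 2,477.92 + 30.36% × 12,700.00 = 6,333.64

6,333.64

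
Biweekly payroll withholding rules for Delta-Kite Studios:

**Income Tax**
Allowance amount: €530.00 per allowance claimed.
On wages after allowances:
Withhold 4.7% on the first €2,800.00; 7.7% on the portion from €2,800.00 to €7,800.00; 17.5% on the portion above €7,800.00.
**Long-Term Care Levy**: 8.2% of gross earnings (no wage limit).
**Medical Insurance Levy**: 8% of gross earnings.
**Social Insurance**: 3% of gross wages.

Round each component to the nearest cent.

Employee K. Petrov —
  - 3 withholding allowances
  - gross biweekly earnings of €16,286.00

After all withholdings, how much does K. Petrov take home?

€11,435.69

Income Tax: taxable = €16,286.00 − 3×€530.00 = €14,696.00
  €516.60 + 17.5% × (€14,696.00 − €7,800.00) = €516.60 + 17.5% × €6,896.00 = €1,723.40
Long-Term Care Levy: 8.2% × €16,286.00 = €1,335.45
Medical Insurance Levy: 8% × €16,286.00 = €1,302.88
Social Insurance: 3% × €16,286.00 = €488.58
Total withheld: €1,723.40 + €1,335.45 + €1,302.88 + €488.58 = €4,850.31
Net pay: €16,286.00 − €4,850.31 = €11,435.69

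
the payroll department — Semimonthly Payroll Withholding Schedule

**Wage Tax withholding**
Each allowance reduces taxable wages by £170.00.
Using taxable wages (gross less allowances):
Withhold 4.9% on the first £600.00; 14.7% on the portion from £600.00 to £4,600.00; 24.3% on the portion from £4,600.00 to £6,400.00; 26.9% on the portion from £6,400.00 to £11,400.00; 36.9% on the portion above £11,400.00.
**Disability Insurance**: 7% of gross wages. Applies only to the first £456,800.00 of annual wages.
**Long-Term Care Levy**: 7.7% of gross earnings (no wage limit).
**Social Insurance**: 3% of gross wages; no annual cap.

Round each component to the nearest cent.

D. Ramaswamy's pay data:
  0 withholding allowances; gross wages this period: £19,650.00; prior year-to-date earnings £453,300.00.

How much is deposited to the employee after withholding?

£11,858.40

Wage Tax: taxable = £19,650.00
  £2,399.80 + 36.9% × (£19,650.00 − £11,400.00) = £2,399.80 + 36.9% × £8,250.00 = £5,444.05
Disability Insurance: cap £456,800.00 − YTD £453,300.00 = £3,500.00 subject; 7% × £3,500.00 = £245.00
Long-Term Care Levy: 7.7% × £19,650.00 = £1,513.05
Social Insurance: 3% × £19,650.00 = £589.50
Total withheld: £5,444.05 + £245.00 + £1,513.05 + £589.50 = £7,791.60
Net pay: £19,650.00 − £7,791.60 = £11,858.40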